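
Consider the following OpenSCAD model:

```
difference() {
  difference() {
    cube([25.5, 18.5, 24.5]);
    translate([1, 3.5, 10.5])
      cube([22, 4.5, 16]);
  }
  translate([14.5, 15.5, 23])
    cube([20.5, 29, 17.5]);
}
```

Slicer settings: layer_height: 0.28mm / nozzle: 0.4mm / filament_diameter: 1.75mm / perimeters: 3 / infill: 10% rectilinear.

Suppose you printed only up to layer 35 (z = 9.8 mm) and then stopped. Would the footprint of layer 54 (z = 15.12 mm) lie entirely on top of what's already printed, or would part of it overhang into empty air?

Compare the two slices. At z = 9.8: the cube is present — its section is the full 25.5×18.5 rectangle (area 471.75 mm²); the cube at (1, 3.5) is absent (z outside [10.5, 26.5]); After the difference (first − rest): none of the subtracted shapes is present at this height, so the 25.5×18.5 cube is unchanged — area = 471.75 mm²; the cube at (14.5, 15.5) is absent (z outside [23, 40.5]); After the difference (first − rest): none of the subtracted shapes is present at this height, so the result so far is unchanged — area = 471.75 mm². At z = 15.12: the 25.5×18.5 cube contributes its full rectangle (area 471.75 mm²); the cube at (1, 3.5) is present — its section is the full 22×4.5 rectangle (area 99.00 mm²); After the difference (first − rest): starting from the 25.5×18.5 cube (471.75 mm²), the 22×4.5 cube at (1, 3.5) lies wholly inside it (removes its full 99.00 mm² and its 53.00 mm outline becomes a hole wall) — area = 372.75 mm²; the cube at (14.5, 15.5) does not reach this height (z outside [23, 40.5]); Subtracting the remaining from the first: none of the subtracted shapes is present at this height, so that combined region is unchanged — area = 372.75 mm². Checking containment: the cross-section at z = 15.12 is a subset of the cross-section at z = 9.8.

entirely on top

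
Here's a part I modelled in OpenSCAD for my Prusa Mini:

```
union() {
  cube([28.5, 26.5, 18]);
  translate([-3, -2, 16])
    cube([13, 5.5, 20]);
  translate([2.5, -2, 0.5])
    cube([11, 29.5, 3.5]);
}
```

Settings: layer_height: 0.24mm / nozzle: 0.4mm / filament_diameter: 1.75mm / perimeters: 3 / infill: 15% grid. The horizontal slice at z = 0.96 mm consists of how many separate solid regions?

1

At z = 0.96 mm: the cube is present — its section is the full 28.5×26.5 rectangle; the cube at (-3, -2) does not reach this height (z outside [16, 36]); the 11×29.5 cube at (2.5, -2) contributes its full rectangle; Merging all regions: the regions partially overlap (shared area 291.50 mm²), so overlapping operands fuse into one piece — 1 connected region. The result has 1 disconnected region.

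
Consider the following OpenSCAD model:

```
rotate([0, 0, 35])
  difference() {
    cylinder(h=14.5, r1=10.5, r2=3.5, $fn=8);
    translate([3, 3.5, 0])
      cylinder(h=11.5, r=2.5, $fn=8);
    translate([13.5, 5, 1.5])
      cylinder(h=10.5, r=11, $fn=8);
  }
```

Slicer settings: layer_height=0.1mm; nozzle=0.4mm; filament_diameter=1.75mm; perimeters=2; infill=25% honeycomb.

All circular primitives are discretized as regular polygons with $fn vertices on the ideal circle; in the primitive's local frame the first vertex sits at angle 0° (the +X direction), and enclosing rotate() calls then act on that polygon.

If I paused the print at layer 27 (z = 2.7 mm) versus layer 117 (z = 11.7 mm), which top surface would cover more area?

layer 27 (z = 2.7 mm)

Layer 27 (z = 2.7): the cone (r1=10.5→r2=3.5) has section circumradius 9.197 here — a regular 8-gon (area = (8/2)·9.197²·sin(360°/8) = 239.22 mm²); the cylinder at (3, 3.5): section is a regular 8-gon, circumradius r=2.5 (area = (8/2)·2.500²·sin(360°/8) = 17.68 mm²); the r=11 cylinder at (13.5, 5) contributes a regular 8-gon of circumradius 11 (area = (8/2)·11.000²·sin(360°/8) = 342.24 mm²); Taking the first minus the rest: starting from the cone (239.22 mm²), the r=2.5 cylinder at (3, 3.5) lies wholly inside it (removes its full 17.68 mm² and its 15.31 mm outline becomes a hole wall); the r=11 cylinder at (13.5, 5) partially overlaps it — only the 33.72 mm² overlap (of its 342.24 mm²) is removed, clipping the outline — area = 187.82 mm²; (rotated 35° about Z; rotation is an isometry so areas/perimeters/island counts are preserved). So its area = 187.82 mm². Layer 117 (z = 11.7): the cone: at t=0.807 of its height the radius interpolates to r₁+(r₂−r₁)t = 4.852, giving a regular 8-gon of that circumradius (area = (8/2)·4.852²·sin(360°/8) = 66.58 mm²); the cylinder at (3, 3.5) is absent (z outside [0, 11.5]); the cylinder at (13.5, 5): section is a regular 8-gon, circumradius r=11 (area = (8/2)·11.000²·sin(360°/8) = 342.24 mm²); After the difference (first − rest): starting from the cone (66.58 mm²), the r=11 cylinder at (13.5, 5) partially overlaps it — only the 1.03 mm² overlap (of its 342.24 mm²) is removed, clipping the outline — area = 65.55 mm²; (rotated 35° about Z; rotation is an isometry so areas/perimeters/island counts are preserved). So its area = 65.55 mm². Layer 27 is larger (187.82 vs 65.55 mm²).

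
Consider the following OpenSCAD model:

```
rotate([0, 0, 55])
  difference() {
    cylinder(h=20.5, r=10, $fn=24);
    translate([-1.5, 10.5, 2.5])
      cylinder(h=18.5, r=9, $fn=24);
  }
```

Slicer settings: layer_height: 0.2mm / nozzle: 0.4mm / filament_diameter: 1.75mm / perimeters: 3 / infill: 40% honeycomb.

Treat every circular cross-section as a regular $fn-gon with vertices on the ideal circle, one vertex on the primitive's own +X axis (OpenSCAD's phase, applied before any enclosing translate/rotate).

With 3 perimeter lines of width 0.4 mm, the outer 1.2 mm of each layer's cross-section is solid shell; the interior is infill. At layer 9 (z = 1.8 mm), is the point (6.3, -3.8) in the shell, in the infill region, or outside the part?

infill

At z = 1.8 mm: the r=10 cylinder contributes a regular 24-gon of circumradius 10; the cylinder at (-1.5, 10.5) is absent (z outside [2.5, 21]); Subtracting the remaining from the first: none of the subtracted shapes is present at this height, so the r=10 cylinder is unchanged — 1 connected region; (whole slice rotated 55° about Z — lengths, areas and connectivity unchanged). Overall, the cross-section is a single solid region. Undo the 55° rotation: the query point maps to (0.501, -7.340) in the un-rotated model frame. The nearest boundary edge runs (-0.00, -10.00)→(2.59, -9.66); distance from the point to it = 2.57 mm. The point is inside the cross-section and 2.57 mm from the nearest boundary — more than the 1.2 mm shell width (3 × 0.4), so it's in the infill interior.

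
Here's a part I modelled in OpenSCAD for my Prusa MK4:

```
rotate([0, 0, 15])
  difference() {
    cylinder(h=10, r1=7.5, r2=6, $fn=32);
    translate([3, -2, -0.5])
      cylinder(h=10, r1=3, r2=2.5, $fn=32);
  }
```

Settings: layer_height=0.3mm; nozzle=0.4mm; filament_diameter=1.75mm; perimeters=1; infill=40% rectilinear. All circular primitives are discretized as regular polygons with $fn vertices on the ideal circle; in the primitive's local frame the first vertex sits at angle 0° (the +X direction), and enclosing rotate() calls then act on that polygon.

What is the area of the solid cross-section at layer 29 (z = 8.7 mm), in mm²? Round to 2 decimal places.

At z = 8.7 mm: the cone (r1=7.5→r2=6) has section circumradius 6.195 here — a regular 32-gon (area = (32/2)·6.195²·sin(360°/32) = 119.79 mm²); the cone at (3, -2) contributes a regular 32-gon of circumradius 2.540 (interpolated between r1=3 and r2=2.5 at t=0.920) (area = (32/2)·2.540²·sin(360°/32) = 20.14 mm²); After the difference (first − rest): starting from the cone (119.79 mm²), the cone at (3, -2) lies wholly inside it (removes its full 20.14 mm² and its 15.93 mm outline becomes a hole wall) — area = 99.66 mm²; (whole slice rotated 15° about Z — lengths, areas and connectivity unchanged). Overall, the cross-section is one region with 1 hole. Net area = 99.66 mm².

99.66 mm²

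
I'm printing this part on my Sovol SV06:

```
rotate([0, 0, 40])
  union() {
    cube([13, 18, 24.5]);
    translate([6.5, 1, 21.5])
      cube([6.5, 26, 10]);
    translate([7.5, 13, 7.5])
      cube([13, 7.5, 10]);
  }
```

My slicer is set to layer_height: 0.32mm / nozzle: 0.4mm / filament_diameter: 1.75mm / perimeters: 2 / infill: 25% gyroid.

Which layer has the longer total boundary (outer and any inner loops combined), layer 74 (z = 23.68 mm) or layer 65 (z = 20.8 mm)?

Layer 74 (z = 23.68): the cube is present — its section is the full 13×18 rectangle (perimeter 62.00 mm); the cube at (6.5, 1) (footprint 6.5×26) is included at this height (perimeter 65.00 mm); the cube at (7.5, 13) is not intersected at this z (z outside [7.5, 17.5]); Merging all regions: the regions partially overlap (shared area 110.50 mm²), so the edge portions inside another operand are dropped and the merged outline is re-measured after clipping — boundary = 80.00 mm; (rotated 40° about Z; rotation is an isometry so areas/perimeters/island counts are preserved). So its perimeter = 80.00 mm. Layer 65 (z = 20.8): the 13×18 cube contributes its full rectangle (perimeter 62.00 mm); the cube at (6.5, 1) is absent (z outside [21.5, 31.5]); the cube at (7.5, 13) is absent (z outside [7.5, 17.5]); Merging all regions: only the 13×18 cube is present, so the union is just that shape — boundary = 62.00 mm; (rotated 40° about Z; rotation is an isometry so areas/perimeters/island counts are preserved). So its perimeter = 62.00 mm. Layer 74 is larger (80.00 vs 62.00 mm).

layer 74 (z = 23.68 mm)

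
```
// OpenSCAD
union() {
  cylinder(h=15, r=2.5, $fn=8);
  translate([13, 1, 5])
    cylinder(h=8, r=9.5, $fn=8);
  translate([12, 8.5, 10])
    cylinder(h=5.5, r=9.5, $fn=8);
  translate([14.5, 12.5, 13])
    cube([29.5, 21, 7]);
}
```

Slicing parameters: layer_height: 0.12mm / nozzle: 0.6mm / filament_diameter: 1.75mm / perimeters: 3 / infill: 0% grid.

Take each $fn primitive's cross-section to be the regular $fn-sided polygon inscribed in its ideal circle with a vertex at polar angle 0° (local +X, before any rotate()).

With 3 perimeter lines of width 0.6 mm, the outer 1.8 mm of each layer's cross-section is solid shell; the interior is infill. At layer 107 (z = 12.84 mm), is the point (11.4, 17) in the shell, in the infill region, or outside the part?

At z = 12.84 mm: the cylinder: section is a regular 8-gon, circumradius r=2.5; the cylinder at (13, 1): section is a regular 8-gon, circumradius r=9.5; the r=9.5 cylinder at (12, 8.5) contributes a regular 8-gon of circumradius 9.5; the cube at (14.5, 12.5) is absent (z outside [13, 20]); Taking the union: the regions partially overlap (shared area 123.21 mm²), so overlapping operands fuse into one piece — 2 connected regions. Overall, the cross-section has 2 separate islands. The nearest boundary edge runs (5.28, 15.22)→(12.00, 18.00); distance from the point to it = 0.69 mm. (Shell/infill is judged within the island containing the point — the largest one.) The point is inside the cross-section, 0.69 mm from the nearest boundary — within the 1.8 mm shell band (3 × 0.6).

shell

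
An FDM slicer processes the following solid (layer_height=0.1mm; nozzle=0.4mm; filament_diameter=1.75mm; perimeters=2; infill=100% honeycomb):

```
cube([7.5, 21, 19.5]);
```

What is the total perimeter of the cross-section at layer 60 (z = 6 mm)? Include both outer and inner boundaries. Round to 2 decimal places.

At z = 6 mm: the cube is present — its section is the full 7.5×21 rectangle (perimeter 57.00 mm). Overall, the cross-section is a single solid region. Total boundary length (outer) = 57.00 mm.

57.00 mm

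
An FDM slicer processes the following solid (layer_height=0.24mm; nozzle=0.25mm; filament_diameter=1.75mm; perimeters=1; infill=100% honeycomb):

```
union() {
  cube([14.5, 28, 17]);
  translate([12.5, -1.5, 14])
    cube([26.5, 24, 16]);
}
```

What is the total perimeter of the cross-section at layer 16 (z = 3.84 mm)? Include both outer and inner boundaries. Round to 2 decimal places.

85.00 mm

At z = 3.84 mm: the cube (footprint 14.5×28) is included at this height (perimeter 85.00 mm); the cube at (12.5, -1.5) is absent (z outside [14, 30]); Merging all regions: only the 14.5×28 cube is present, so the union is just that shape — boundary = 85.00 mm. Overall, the cross-section is a single solid region. Total boundary length (outer) = 85.00 mm.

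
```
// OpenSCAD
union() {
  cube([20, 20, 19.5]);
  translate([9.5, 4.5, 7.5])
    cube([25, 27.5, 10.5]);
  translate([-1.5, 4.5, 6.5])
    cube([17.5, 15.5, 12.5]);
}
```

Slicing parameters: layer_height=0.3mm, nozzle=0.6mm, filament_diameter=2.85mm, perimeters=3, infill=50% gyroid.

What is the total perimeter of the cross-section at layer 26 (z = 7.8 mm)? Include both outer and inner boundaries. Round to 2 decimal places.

136.00 mm

At z = 7.8 mm: the cube (footprint 20×20) is included at this height (perimeter 80.00 mm); the cube at (9.5, 4.5) (footprint 25×27.5) is included at this height (perimeter 105.00 mm); the cube at (-1.5, 4.5) (footprint 17.5×15.5) is included at this height (perimeter 66.00 mm); Combining (union): the regions partially overlap (shared area 410.75 mm²), so the edge portions inside another operand are dropped and the merged outline is re-measured after clipping — boundary = 136.00 mm. Overall, the cross-section is a single solid region. Total boundary length (outer) = 136.00 mm.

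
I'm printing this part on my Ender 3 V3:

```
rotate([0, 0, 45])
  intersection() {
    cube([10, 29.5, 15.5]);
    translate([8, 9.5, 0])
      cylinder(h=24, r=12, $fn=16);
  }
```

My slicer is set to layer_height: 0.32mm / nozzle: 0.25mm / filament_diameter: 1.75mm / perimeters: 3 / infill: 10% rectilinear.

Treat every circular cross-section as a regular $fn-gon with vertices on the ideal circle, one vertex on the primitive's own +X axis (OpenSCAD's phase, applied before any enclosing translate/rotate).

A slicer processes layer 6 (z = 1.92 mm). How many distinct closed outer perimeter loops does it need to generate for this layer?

1

At z = 1.92 mm: the cube is present — its section is the full 10×29.5 rectangle; the cylinder at (8, 9.5): section is a regular 16-gon, circumradius r=12; After intersecting: the r=12 cylinder at (8, 9.5) partially overlaps the 10×29.5 cube; clipping to the common part keeps 205.16 mm² — 1 connected region; (rotated 45° about Z; rotation is an isometry so areas/perimeters/island counts are preserved). The result has 1 disconnected region.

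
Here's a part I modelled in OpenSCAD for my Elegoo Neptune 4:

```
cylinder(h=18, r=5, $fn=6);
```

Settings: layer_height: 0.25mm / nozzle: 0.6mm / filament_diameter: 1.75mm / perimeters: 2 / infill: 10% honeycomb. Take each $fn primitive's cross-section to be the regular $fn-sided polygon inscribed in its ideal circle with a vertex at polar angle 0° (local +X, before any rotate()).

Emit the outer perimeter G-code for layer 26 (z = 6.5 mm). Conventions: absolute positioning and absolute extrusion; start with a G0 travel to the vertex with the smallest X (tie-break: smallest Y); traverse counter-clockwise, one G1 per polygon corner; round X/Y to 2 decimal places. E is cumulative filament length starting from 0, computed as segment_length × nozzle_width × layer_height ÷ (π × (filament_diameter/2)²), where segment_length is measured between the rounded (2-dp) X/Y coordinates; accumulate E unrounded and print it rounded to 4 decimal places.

At z = 6.5 mm: the r=5 cylinder contributes a regular 6-gon of circumradius 5. The outline is a single polygon with 6 vertices. Extrusion per mm of travel: 0.6 × 0.25 / (π × 0.875²) = 0.062363. Accumulating E over each segment gives final E = 1.8709.

G0 X-5.00 Y0.00 Z6.50
G1 X-2.50 Y-4.33 E0.3118
G1 X2.50 Y-4.33 E0.6236
G1 X5.00 Y0.00 E0.9354
G1 X2.50 Y4.33 E1.2472
G1 X-2.50 Y4.33 E1.5590
G1 X-5.00 Y0.00 E1.8709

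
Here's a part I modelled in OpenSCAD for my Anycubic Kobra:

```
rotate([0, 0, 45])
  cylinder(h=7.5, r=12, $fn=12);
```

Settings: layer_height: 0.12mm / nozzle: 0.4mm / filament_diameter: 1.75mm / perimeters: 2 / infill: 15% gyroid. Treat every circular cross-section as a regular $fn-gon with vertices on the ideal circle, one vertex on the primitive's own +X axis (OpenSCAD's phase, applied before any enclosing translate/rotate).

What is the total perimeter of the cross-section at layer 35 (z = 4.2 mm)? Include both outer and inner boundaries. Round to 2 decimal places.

74.54 mm

At z = 4.2 mm: the cylinder: section is a regular 12-gon, circumradius r=12 (perimeter = 2·12·12.000·sin(180°/12) = 74.54 mm); (rotated 45° about Z; rotation is an isometry so areas/perimeters/island counts are preserved). Overall, the cross-section is a single solid region. Total boundary length (outer) = 74.54 mm.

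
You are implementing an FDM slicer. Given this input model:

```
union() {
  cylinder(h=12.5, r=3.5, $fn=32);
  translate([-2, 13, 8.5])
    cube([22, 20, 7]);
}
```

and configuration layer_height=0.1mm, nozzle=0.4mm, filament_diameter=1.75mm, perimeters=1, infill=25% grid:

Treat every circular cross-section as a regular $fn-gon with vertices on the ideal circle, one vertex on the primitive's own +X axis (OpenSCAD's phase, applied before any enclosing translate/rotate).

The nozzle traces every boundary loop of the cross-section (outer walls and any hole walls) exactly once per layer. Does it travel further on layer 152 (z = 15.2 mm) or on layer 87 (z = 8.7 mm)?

layer 87 (z = 8.7 mm)

Layer 152 (z = 15.2): the cylinder does not reach this height (z outside [0, 12.5]); the cube at (-2, 13) (footprint 22×20) is included at this height (perimeter 84.00 mm); Merging all regions: only the 22×20 cube at (-2, 13) is present, so the union is just that shape — boundary = 84.00 mm. So its perimeter = 84.00 mm. Layer 87 (z = 8.7): the r=3.5 cylinder contributes a regular 32-gon of circumradius 3.5 (perimeter = 2·32·3.500·sin(180°/32) = 21.96 mm); the cube at (-2, 13) is present — its section is the full 22×20 rectangle (perimeter 84.00 mm); Taking the union: the 2 present regions are separate (no shared area or edge), so areas and boundary lengths simply add and each stays a separate island — boundary = 105.96 mm. So its perimeter = 105.96 mm. Layer 87 is larger (105.96 vs 84.00 mm).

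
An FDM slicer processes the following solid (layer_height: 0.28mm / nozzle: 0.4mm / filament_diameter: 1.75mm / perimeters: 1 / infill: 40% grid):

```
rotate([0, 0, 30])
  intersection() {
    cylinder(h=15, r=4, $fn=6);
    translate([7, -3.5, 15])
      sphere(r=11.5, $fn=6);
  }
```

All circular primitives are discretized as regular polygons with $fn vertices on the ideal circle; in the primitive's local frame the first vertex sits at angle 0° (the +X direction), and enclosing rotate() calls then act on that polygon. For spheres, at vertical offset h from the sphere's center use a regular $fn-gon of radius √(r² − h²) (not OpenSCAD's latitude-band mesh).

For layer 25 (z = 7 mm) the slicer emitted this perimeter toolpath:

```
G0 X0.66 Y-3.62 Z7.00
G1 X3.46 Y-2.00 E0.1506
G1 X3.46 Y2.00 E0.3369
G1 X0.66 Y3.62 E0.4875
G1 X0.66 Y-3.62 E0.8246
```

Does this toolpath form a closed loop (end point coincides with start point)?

Start point (G0): (0.66, -3.62). End point (last G1): the path returns to the start — closed.

yes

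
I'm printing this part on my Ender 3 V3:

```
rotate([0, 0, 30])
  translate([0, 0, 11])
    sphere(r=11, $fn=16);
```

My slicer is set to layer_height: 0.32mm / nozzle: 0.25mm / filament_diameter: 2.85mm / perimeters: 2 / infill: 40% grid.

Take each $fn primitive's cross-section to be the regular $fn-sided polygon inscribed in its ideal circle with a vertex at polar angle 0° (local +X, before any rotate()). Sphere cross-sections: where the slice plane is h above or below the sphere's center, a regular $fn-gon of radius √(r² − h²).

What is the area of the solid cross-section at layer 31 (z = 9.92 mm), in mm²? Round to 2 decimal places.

366.87 mm²

At z = 9.92 mm: the r=11 sphere contributes a regular 16-gon of circumradius √(11²−1.08²) = 10.947 (area = (16/2)·10.947²·sin(360°/16) = 366.87 mm²); (rotated 30° about Z; rotation is an isometry so areas/perimeters/island counts are preserved). Overall, the cross-section is a single solid region. Net area = 366.87 mm².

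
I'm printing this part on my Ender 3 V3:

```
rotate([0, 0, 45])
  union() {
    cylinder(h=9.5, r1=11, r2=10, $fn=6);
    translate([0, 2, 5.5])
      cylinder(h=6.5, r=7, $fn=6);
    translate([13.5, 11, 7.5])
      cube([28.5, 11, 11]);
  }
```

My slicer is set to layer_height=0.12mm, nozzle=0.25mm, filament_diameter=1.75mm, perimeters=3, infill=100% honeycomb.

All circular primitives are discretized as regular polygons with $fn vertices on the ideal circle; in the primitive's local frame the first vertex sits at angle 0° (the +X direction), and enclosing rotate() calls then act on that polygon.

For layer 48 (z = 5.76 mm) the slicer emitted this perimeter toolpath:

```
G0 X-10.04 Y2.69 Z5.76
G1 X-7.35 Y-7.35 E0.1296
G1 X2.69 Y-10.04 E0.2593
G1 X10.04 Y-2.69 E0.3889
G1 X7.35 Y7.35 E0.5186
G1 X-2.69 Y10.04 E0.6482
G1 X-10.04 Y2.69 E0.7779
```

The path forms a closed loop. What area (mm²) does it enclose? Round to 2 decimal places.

280.70 mm²

Apply the shoelace formula to the sequence of (X, Y) vertices; enclosed area = 280.70 mm².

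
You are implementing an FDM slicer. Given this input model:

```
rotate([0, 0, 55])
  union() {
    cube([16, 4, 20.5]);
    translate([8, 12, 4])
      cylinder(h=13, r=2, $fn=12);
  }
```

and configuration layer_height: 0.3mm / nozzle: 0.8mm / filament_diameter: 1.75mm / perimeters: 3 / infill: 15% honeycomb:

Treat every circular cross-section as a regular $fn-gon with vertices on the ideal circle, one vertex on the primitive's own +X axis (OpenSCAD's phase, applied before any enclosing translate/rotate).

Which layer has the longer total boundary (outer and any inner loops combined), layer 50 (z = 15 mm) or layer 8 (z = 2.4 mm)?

Layer 50 (z = 15): the cube is present — its section is the full 16×4 rectangle (perimeter 40.00 mm); the r=2 cylinder at (8, 12) gives a regular 12-gon of circumradius 2 (constant along its height) (perimeter = 2·12·2.000·sin(180°/12) = 12.42 mm); Combining (union): the 2 present regions are separate (no shared area or edge), so areas and boundary lengths simply add and each stays a separate island — boundary = 52.42 mm; (rotated 55° about Z; rotation is an isometry so areas/perimeters/island counts are preserved). So its perimeter = 52.42 mm. Layer 8 (z = 2.4): the cube (footprint 16×4) is included at this height (perimeter 40.00 mm); the cylinder at (8, 12) is absent (z outside [4, 17]); Combining (union): only the 16×4 cube is present, so the union is just that shape — boundary = 40.00 mm; (whole slice rotated 55° about Z — lengths, areas and connectivity unchanged). So its perimeter = 40.00 mm. Layer 50 is larger (52.42 vs 40.00 mm).

layer 50 (z = 15 mm)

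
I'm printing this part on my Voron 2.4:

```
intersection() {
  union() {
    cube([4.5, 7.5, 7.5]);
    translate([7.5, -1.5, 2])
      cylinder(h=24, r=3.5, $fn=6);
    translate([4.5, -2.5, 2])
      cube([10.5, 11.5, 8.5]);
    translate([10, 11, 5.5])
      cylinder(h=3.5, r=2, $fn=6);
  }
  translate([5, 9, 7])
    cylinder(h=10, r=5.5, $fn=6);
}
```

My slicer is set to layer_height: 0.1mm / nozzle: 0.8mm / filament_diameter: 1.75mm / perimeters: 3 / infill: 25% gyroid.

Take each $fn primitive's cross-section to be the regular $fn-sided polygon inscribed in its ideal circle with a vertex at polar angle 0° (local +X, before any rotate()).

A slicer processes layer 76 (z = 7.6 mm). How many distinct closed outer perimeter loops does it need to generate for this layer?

2

At z = 7.6 mm: the cube does not reach this height (z outside [0, 7.5]); the cylinder at (7.5, -1.5): section is a regular 6-gon, circumradius r=3.5; the 10.5×11.5 cube at (4.5, -2.5) contributes its full rectangle; the r=2 cylinder at (10, 11) contributes a regular 6-gon of circumradius 2; Taking the union: the regions partially overlap (shared area 21.90 mm²), so overlapping operands fuse into one piece — 2 connected regions; the r=5.5 cylinder at (5, 9) contributes a regular 6-gon of circumradius 5.5; Keeping only the common overlap: the r=5.5 cylinder at (5, 9) partially overlaps that combined region; clipping to the common part keeps 25.14 mm² — 2 connected regions. The result has 2 disconnected regions.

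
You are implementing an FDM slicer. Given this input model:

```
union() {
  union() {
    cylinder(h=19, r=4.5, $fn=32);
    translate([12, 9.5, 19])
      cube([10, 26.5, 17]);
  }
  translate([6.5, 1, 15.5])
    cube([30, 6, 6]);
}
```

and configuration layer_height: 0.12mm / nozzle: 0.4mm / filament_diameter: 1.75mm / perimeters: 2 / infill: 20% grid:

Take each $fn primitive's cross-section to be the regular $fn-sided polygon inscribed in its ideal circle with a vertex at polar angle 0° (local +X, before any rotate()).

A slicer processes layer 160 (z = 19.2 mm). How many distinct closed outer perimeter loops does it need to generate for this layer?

2

At z = 19.2 mm: the cylinder is absent (z outside [0, 19]); the cube at (12, 9.5) (footprint 10×26.5) is included at this height; Merging all regions: only the 10×26.5 cube at (12, 9.5) is present, so the union is just that shape — 1 connected region; the 30×6 cube at (6.5, 1) contributes its full rectangle; Merging all regions: the 2 present regions are separate (no shared area or edge), so areas and boundary lengths simply add and each stays a separate island — 2 connected regions. The result has 2 disconnected regions.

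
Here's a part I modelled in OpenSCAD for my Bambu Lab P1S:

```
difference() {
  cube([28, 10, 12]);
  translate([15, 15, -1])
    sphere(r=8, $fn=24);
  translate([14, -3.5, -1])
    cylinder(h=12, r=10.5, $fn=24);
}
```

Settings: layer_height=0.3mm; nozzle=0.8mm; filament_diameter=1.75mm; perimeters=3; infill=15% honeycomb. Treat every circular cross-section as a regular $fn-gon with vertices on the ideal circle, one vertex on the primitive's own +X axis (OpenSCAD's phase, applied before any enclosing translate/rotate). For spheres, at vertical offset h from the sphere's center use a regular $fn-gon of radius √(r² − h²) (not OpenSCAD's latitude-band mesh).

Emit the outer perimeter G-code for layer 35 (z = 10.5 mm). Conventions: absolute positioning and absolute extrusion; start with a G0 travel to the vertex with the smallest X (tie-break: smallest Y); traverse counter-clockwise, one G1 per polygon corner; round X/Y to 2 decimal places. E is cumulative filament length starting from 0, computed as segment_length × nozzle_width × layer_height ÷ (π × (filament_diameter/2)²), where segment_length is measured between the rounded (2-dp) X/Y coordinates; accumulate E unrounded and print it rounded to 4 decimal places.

G0 X0.00 Y0.00 Z10.50
G1 X4.18 Y0.00 E0.4171
G1 X4.91 Y1.75 E0.6063
G1 X6.58 Y3.92 E0.8795
G1 X8.75 Y5.59 E1.1527
G1 X11.28 Y6.64 E1.4260
G1 X14.00 Y7.00 E1.6998
G1 X16.72 Y6.64 E1.9736
G1 X19.25 Y5.59 E2.2469
G1 X21.42 Y3.92 E2.5201
G1 X23.09 Y1.75 E2.7933
G1 X23.82 Y0.00 E2.9825
G1 X28.00 Y0.00 E3.3996
G1 X28.00 Y10.00 E4.3974
G1 X0.00 Y10.00 E7.1913
G1 X0.00 Y0.00 E8.1891

At z = 10.5 mm: the 28×10 cube contributes its full rectangle; the sphere at (15, 15) is absent (|z−center|=11.500 > r=8); the r=10.5 cylinder at (14, -3.5) contributes a regular 24-gon of circumradius 10.5; Subtracting the remaining from the first: starting from the 28×10 cube, the r=10.5 cylinder at (14, -3.5) partially overlaps it — only the 99.49 mm² overlap (of its 342.42 mm²) is removed, clipping the outline — 1 connected region. The outline is a single polygon with 15 vertices. Extrusion per mm of travel: 0.8 × 0.3 / (π × 0.875²) = 0.099780. Accumulating E over each segment gives final E = 8.1891.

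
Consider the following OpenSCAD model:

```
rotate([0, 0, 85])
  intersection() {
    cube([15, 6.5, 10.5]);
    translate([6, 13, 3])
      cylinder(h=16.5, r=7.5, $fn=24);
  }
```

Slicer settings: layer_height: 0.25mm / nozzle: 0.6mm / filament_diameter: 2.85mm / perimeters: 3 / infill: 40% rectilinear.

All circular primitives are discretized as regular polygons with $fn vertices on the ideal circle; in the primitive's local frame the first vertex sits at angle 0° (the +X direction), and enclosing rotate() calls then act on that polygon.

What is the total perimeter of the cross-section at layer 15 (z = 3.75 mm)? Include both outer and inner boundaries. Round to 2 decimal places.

At z = 3.75 mm: the cube (footprint 15×6.5) is included at this height (perimeter 43.00 mm); the cylinder at (6, 13): section is a regular 24-gon, circumradius r=7.5 (perimeter = 2·24·7.500·sin(180°/24) = 46.99 mm); Taking the intersection: the r=7.5 cylinder at (6, 13) partially overlaps the 15×6.5 cube; clipping to the common part keeps 4.72 mm² — boundary = 15.28 mm; (whole slice rotated 85° about Z — lengths, areas and connectivity unchanged). Overall, the cross-section is a single solid region. Total boundary length (outer) = 15.28 mm.

15.28 mm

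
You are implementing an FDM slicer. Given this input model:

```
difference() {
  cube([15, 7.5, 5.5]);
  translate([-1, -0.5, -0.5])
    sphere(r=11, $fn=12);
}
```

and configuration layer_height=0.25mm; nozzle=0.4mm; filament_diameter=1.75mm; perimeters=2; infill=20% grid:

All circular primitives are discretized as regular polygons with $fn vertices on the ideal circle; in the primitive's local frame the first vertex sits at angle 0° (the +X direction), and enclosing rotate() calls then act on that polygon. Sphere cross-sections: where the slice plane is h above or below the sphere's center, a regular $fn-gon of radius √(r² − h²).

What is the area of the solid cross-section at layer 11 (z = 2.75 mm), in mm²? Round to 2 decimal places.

52.48 mm²

At z = 2.75 mm: the 15×7.5 cube contributes its full rectangle (area 112.50 mm²); the r=11 sphere at (-1, -0.5) contributes a regular 12-gon of circumradius √(11²−3.25²) = 10.509 (area = (12/2)·10.509²·sin(360°/12) = 331.31 mm²); Subtracting the remaining from the first: starting from the 15×7.5 cube (112.50 mm²), the r=11 sphere at (-1, -0.5) partially overlaps it — only the 60.02 mm² overlap (of its 331.31 mm²) is removed, clipping the outline — area = 52.48 mm². Overall, the cross-section is a single solid region. Net area = 52.48 mm².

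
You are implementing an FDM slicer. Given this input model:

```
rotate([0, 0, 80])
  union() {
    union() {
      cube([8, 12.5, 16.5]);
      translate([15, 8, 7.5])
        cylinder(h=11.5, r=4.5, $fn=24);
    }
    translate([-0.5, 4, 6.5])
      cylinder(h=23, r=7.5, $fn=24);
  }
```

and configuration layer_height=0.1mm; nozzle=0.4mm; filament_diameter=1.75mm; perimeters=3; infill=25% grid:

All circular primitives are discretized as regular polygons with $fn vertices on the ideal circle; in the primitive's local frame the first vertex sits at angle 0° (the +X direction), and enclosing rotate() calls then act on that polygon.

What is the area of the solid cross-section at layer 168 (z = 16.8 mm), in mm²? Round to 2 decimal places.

At z = 16.8 mm: the cube is not intersected at this z (z outside [0, 16.5]); the r=4.5 cylinder at (15, 8) gives a regular 24-gon of circumradius 4.5 (constant along its height) (area = (24/2)·4.500²·sin(360°/24) = 62.89 mm²); Combining (union): only the r=4.5 cylinder at (15, 8) is present, so the union is just that shape — area = 62.89 mm²; the r=7.5 cylinder at (-0.5, 4) gives a regular 24-gon of circumradius 7.5 (constant along its height) (area = (24/2)·7.500²·sin(360°/24) = 174.70 mm²); Merging all regions: the 2 present regions are separate (no shared area or edge), so areas and boundary lengths simply add and each stays a separate island — area = 237.60 mm²; (rotated 80° about Z; rotation is an isometry so areas/perimeters/island counts are preserved). Overall, the cross-section has 2 separate islands. Net area = 237.60 mm².

237.60 mm²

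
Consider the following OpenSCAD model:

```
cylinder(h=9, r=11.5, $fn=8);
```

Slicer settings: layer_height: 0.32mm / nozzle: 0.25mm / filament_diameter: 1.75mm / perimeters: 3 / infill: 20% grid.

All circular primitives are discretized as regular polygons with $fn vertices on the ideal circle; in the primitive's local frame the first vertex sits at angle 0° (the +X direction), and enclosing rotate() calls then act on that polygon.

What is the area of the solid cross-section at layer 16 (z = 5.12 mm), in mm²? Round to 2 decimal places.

374.06 mm²

At z = 5.12 mm: the cylinder: section is a regular 8-gon, circumradius r=11.5 (area = (8/2)·11.500²·sin(360°/8) = 374.06 mm²). Overall, the cross-section is a single solid region. Net area = 374.06 mm².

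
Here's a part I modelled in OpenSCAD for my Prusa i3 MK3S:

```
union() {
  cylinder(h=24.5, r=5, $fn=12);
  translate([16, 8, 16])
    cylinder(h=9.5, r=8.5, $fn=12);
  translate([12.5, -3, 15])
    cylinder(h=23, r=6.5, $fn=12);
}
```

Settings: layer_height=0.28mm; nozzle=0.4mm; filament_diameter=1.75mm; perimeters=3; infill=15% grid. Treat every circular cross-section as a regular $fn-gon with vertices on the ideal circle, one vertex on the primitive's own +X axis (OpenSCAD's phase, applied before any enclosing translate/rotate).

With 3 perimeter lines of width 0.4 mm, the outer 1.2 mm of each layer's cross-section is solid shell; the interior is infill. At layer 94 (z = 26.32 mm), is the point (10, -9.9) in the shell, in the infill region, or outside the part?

outside

At z = 26.32 mm: the cylinder does not reach this height (z outside [0, 24.5]); the cylinder at (16, 8) is absent (z outside [16, 25.5]); the r=6.5 cylinder at (12.5, -3) gives a regular 12-gon of circumradius 6.5 (constant along its height); Combining (union): only the r=6.5 cylinder at (12.5, -3) is present, so the union is just that shape — 1 connected region. Overall, the cross-section is a single solid region. The nearest boundary edge runs (9.25, -8.63)→(12.50, -9.50); distance from the point to it = 1.03 mm. The point is not inside any of the regions above, so it lies outside the cross-section (1.03 mm from the nearest boundary).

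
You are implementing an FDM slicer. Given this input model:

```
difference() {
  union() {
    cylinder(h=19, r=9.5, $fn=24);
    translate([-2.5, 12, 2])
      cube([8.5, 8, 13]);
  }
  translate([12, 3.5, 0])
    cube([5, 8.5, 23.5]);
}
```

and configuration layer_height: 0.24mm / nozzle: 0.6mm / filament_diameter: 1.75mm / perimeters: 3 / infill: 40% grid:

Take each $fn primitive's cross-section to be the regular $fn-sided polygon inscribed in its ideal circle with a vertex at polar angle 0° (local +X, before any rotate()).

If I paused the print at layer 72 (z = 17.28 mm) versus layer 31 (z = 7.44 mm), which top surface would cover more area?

Layer 72 (z = 17.28): the r=9.5 cylinder gives a regular 24-gon of circumradius 9.5 (constant along its height) (area = (24/2)·9.500²·sin(360°/24) = 280.30 mm²); the cube at (-2.5, 12) is not intersected at this z (z outside [2, 15]); Merging all regions: only the r=9.5 cylinder is present, so the union is just that shape — area = 280.30 mm²; the cube at (12, 3.5) is present — its section is the full 5×8.5 rectangle (area 42.50 mm²); Subtracting the remaining from the first: starting from the result so far (280.30 mm²), the 5×8.5 cube at (12, 3.5) misses the remaining region (no effect) — area = 280.30 mm². So its area = 280.30 mm². Layer 31 (z = 7.44): the r=9.5 cylinder gives a regular 24-gon of circumradius 9.5 (constant along its height) (area = (24/2)·9.500²·sin(360°/24) = 280.30 mm²); the cube at (-2.5, 12) is present — its section is the full 8.5×8 rectangle (area 68.00 mm²); Combining (union): the 2 present regions are separate (no shared area or edge), so areas and boundary lengths simply add and each stays a separate island — area = 348.30 mm²; the 5×8.5 cube at (12, 3.5) contributes its full rectangle (area 42.50 mm²); After the difference (first − rest): starting from that combined region (348.30 mm²), the 5×8.5 cube at (12, 3.5) misses the remaining region (no effect) — area = 348.30 mm². So its area = 348.30 mm². Layer 31 is larger (348.30 vs 280.30 mm²).

layer 31 (z = 7.44 mm)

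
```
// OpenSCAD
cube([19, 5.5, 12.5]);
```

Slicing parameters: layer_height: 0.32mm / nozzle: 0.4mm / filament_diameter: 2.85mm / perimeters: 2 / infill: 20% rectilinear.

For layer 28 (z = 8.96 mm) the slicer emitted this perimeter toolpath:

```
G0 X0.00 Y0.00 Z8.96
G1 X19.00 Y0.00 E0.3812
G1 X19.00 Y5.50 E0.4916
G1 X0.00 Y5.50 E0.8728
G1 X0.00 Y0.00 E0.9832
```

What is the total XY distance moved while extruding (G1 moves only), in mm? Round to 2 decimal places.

Sum the Euclidean lengths of each G1 segment: total = 49.00 mm.

49.00 mm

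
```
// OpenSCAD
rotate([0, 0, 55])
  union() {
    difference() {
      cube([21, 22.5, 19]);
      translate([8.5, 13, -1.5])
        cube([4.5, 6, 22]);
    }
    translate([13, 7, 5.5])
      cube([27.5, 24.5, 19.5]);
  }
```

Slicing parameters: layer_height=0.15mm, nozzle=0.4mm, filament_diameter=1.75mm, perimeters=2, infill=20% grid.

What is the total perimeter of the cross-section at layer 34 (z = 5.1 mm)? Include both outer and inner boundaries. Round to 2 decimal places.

108.00 mm

At z = 5.1 mm: the cube (footprint 21×22.5) is included at this height (perimeter 87.00 mm); the 4.5×6 cube at (8.5, 13) contributes its full rectangle (perimeter 21.00 mm); Subtracting the remaining from the first: starting from the 21×22.5 cube, the 4.5×6 cube at (8.5, 13) lies wholly inside it (removes its full 27.00 mm² and its 21.00 mm outline becomes a hole wall) — boundary (outer + 1 inner loop) = 108.00 mm; the cube at (13, 7) is absent (z outside [5.5, 25]); Merging all regions: only the result so far is present, so the union is just that shape — boundary (outer + 1 inner loop) = 108.00 mm; (rotated 55° about Z; rotation is an isometry so areas/perimeters/island counts are preserved). Overall, the cross-section is one region with 1 hole. Total boundary length (outer + inner) = 108.00 mm.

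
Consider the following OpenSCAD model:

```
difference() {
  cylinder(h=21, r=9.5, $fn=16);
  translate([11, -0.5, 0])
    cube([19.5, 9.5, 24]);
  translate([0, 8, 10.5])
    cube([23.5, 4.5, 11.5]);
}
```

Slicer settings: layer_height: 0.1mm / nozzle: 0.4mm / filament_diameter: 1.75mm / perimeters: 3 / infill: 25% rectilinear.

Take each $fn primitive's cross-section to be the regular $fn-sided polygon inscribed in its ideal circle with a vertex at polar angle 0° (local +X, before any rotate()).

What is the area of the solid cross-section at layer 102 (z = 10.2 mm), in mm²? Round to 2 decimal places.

At z = 10.2 mm: the r=9.5 cylinder contributes a regular 16-gon of circumradius 9.5 (area = (16/2)·9.500²·sin(360°/16) = 276.30 mm²); the cube at (11, -0.5) is present — its section is the full 19.5×9.5 rectangle (area 185.25 mm²); the cube at (0, 8) does not reach this height (z outside [10.5, 22]); Subtracting the remaining from the first: starting from the r=9.5 cylinder (276.30 mm²), the 19.5×9.5 cube at (11, -0.5) misses the remaining region (no effect) — area = 276.30 mm². Overall, the cross-section is a single solid region. Net area = 276.30 mm².

276.30 mm²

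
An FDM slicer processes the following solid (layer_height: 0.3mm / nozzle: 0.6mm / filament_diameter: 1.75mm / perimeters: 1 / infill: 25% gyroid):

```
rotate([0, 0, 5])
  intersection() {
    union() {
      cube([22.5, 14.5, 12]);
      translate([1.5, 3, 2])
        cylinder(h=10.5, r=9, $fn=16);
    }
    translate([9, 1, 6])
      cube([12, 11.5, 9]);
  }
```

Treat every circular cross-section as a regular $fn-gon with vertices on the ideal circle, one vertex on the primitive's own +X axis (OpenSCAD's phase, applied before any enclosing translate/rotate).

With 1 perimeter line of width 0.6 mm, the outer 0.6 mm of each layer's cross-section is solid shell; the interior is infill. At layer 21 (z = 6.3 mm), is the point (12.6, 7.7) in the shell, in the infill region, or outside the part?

infill

At z = 6.3 mm: the cube is present — its section is the full 22.5×14.5 rectangle; the r=9 cylinder at (1.5, 3) contributes a regular 16-gon of circumradius 9; Merging all regions: the regions partially overlap (shared area 105.88 mm²), so overlapping operands fuse into one piece — 1 connected region; the cube at (9, 1) (footprint 12×11.5) is included at this height; Keeping only the common overlap: the 12×11.5 cube at (9, 1) lies inside that combined region, so the common part is the 12×11.5 cube at (9, 1) itself — 1 connected region; (whole slice rotated 5° about Z — lengths, areas and connectivity unchanged). Overall, the cross-section is a single solid region. Undo the 5° rotation: the query point maps to (13.223, 6.573) in the un-rotated model frame. The nearest boundary edge runs (9.00, 1.00)→(9.00, 12.50); distance from the point to it = 4.22 mm. The point is inside the cross-section and 4.22 mm from the nearest boundary — more than the 0.6 mm shell width (1 × 0.6), so it's in the infill interior.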